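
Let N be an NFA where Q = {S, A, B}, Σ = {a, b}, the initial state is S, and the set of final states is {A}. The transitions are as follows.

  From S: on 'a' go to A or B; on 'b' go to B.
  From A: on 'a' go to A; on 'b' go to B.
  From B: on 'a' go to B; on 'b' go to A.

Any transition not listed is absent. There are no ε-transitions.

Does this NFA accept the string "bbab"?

Start in {S}.
Read 'b': {S} → {B}.
Read 'b': {B} → {A}.
Read 'a': {A} → {A}.
Read 'b': {A} → {B}.
The final set {B} contains no accepting state.

No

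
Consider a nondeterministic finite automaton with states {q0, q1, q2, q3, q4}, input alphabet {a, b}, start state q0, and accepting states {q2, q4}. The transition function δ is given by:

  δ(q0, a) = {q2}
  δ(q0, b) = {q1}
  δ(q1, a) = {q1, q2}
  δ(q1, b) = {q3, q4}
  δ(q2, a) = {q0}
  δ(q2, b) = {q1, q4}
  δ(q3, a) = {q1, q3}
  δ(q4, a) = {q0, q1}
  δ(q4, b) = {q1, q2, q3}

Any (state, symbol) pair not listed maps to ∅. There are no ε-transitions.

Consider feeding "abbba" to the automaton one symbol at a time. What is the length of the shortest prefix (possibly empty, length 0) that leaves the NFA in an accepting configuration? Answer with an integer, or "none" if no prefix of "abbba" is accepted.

1

Start in {q0}.
Read 'a': q0→{q2}; now {q2}.
None of the earlier sets intersect F, but {q2} does.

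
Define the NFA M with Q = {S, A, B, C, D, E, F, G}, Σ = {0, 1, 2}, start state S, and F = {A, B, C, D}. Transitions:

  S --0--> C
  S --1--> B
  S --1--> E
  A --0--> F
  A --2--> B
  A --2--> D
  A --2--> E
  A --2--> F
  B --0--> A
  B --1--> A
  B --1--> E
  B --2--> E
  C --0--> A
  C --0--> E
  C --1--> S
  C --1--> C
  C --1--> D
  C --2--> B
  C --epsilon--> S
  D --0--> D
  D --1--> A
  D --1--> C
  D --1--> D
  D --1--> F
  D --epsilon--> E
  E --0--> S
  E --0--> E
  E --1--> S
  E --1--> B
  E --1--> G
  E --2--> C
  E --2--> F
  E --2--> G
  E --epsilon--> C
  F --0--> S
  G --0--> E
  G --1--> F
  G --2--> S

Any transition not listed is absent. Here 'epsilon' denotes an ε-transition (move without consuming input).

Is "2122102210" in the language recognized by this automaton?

No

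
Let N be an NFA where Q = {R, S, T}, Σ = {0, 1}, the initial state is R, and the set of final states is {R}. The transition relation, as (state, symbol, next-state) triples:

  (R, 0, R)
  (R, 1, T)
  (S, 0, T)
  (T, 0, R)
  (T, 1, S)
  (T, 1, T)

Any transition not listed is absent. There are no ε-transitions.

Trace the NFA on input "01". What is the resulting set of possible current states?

Start in {R}.
Read '0': R→{R}; now {R}.
Read '1': R→{T}; now {T}.

{T}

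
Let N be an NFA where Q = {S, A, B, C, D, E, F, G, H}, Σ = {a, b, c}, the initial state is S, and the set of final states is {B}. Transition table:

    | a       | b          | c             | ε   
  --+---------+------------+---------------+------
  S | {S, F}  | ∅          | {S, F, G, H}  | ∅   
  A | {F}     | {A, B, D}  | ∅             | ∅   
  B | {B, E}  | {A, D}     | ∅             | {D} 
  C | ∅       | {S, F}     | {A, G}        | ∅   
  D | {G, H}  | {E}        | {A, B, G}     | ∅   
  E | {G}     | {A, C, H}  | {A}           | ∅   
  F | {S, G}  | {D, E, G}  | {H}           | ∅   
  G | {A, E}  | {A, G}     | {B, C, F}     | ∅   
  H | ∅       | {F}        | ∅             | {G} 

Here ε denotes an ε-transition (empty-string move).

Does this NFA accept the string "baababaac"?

Start in {S}.
Read 'b': S→∅; now ∅.
The set is empty and remains empty for the remaining 8 symbols.
The final set ∅ contains no accepting state.

No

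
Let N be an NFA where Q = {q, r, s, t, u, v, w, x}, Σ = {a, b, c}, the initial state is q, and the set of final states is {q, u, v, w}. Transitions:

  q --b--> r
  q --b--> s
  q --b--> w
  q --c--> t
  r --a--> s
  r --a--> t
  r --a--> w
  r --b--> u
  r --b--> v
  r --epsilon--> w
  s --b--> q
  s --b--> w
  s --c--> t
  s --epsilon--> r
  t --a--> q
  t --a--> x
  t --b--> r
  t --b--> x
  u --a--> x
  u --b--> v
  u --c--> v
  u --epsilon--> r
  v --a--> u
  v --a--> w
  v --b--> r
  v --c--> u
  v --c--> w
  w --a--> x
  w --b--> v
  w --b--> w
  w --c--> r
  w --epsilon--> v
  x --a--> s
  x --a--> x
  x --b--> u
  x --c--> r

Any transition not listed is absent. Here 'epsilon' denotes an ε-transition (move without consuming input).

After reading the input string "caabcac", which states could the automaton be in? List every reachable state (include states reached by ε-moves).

{r, t, u, v, w}

Start in {q}.
Read 'c': q→{t}; now {t}.
Read 'a': t→{q, x}; now {q, x}.
Read 'a': q→∅, x→{s, x}; union {s, x}; ε-closure = {r, s, v, w, x}.
Read 'b': r→{u, v}, s→{q, w}, v→{r}, w→{v, w}, x→{u}; now {q, r, u, v, w}.
Read 'c': q→{t}, r→∅, u→{v}, v→{u, w}, w→{r}; now {r, t, u, v, w}.
Read 'a': r→{s, t, w}, t→{q, x}, u→{x}, v→{u, w}, w→{x}; union {q, s, t, u, w, x}; ε-closure = {q, r, s, t, u, v, w, x}.
Read 'c': q→{t}, r→∅, s→{t}, t→∅, u→{v}, v→{u, w}, w→{r}, x→{r}; now {r, t, u, v, w}.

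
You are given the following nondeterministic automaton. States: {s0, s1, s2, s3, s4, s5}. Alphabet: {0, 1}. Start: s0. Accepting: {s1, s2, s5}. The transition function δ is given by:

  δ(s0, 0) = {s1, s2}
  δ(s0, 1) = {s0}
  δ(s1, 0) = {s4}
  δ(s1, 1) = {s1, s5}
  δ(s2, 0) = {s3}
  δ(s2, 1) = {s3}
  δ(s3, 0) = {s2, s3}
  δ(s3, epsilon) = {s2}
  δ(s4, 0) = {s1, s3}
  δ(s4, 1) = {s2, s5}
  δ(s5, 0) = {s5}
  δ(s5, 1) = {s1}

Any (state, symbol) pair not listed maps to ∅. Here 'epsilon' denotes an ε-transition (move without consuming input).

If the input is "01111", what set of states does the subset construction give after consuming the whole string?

{s1, s2, s3, s5}

Start in {s0}.
Read '0': s0→{s1, s2}; now {s1, s2}.
Read '1': s1→{s1, s5}, s2→{s3}; union {s1, s3, s5}; ε-closure = {s1, s2, s3, s5}.
Read '1': s1→{s1, s5}, s2→{s3}, s3→∅, s5→{s1}; union {s1, s3, s5}; ε-closure = {s1, s2, s3, s5}.
Read '1': s1→{s1, s5}, s2→{s3}, s3→∅, s5→{s1}; union {s1, s3, s5}; ε-closure = {s1, s2, s3, s5}.
Read '1': s1→{s1, s5}, s2→{s3}, s3→∅, s5→{s1}; union {s1, s3, s5}; ε-closure = {s1, s2, s3, s5}.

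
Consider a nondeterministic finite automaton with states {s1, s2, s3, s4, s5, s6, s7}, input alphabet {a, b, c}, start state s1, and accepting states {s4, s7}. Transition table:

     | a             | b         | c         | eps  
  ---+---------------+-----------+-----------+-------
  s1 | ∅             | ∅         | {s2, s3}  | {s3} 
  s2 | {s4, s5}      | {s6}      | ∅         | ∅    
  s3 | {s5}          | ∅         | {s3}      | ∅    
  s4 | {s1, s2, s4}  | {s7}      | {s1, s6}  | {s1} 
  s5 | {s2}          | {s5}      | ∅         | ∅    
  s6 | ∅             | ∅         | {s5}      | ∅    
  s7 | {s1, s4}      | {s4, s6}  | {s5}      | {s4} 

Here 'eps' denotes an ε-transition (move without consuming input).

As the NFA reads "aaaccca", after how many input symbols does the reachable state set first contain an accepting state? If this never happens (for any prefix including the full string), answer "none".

3

Start: ε-closure({s1}) = {s1, s3}.
Read 'a': s1→∅, s3→{s5}; now {s5}.
Read 'a': s5→{s2}; now {s2}.
Read 'a': s2→{s4, s5}; union {s4, s5}; ε-closure = {s1, s3, s4, s5}.
None of the earlier sets intersect F, but {s1, s3, s4, s5} does.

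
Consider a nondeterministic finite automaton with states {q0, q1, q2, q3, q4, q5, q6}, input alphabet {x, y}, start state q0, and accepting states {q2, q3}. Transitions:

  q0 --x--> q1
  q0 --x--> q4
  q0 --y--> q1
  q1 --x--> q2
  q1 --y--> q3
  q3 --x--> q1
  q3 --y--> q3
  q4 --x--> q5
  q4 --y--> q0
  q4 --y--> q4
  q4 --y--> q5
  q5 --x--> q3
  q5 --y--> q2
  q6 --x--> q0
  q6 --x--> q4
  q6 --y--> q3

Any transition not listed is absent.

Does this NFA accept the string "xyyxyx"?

Start in {q0}.
Read 'x': q0→{q1, q4}; now {q1, q4}.
Read 'y': q1→{q3}, q4→{q0, q4, q5}; now {q0, q3, q4, q5}.
Read 'y': q0→{q1}, q3→{q3}, q4→{q0, q4, q5}, q5→{q2}; now {q0, q1, q2, q3, q4, q5}.
Read 'x': q0→{q1, q4}, q1→{q2}, q2→∅, q3→{q1}, q4→{q5}, q5→{q3}; now {q1, q2, q3, q4, q5}.
Read 'y': q1→{q3}, q2→∅, q3→{q3}, q4→{q0, q4, q5}, q5→{q2}; now {q0, q2, q3, q4, q5}.
Read 'x': q0→{q1, q4}, q2→∅, q3→{q1}, q4→{q5}, q5→{q3}; now {q1, q3, q4, q5}.
The final set {q1, q3, q4, q5} contains the accepting state q3.

Yes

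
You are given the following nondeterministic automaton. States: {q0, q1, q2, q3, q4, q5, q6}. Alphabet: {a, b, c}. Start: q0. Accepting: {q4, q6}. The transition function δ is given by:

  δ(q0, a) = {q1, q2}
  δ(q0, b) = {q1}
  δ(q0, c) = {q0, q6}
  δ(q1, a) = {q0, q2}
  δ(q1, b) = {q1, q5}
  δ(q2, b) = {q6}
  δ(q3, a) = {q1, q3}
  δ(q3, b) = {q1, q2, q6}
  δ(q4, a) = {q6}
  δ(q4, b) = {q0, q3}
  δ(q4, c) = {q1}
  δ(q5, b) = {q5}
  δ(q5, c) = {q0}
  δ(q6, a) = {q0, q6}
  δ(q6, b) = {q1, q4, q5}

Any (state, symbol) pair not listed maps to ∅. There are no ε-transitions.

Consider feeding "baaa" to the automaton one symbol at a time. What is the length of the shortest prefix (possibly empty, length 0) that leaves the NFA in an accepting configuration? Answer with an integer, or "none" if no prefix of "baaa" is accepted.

Start in {q0}.
Read 'b': q0→{q1}; now {q1}.
Read 'a': q1→{q0, q2}; now {q0, q2}.
Read 'a': q0→{q1, q2}, q2→∅; now {q1, q2}.
Read 'a': q1→{q0, q2}, q2→∅; now {q0, q2}.
No reachable set along the way intersects F.

none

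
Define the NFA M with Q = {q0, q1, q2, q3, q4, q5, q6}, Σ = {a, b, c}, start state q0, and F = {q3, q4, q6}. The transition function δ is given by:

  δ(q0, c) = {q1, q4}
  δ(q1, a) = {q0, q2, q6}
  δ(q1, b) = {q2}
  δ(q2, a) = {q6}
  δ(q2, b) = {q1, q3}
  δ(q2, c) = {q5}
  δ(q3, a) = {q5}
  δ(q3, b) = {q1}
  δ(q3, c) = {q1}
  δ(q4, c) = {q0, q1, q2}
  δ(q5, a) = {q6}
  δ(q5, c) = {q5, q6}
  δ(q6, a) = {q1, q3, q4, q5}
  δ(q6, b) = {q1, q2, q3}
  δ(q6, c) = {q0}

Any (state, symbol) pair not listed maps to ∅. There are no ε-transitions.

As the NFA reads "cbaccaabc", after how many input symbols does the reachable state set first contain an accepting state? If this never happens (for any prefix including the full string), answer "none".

Start in {q0}.
Read 'c': {q0} → {q1, q4}.
None of the earlier sets intersect F, but {q1, q4} does.

1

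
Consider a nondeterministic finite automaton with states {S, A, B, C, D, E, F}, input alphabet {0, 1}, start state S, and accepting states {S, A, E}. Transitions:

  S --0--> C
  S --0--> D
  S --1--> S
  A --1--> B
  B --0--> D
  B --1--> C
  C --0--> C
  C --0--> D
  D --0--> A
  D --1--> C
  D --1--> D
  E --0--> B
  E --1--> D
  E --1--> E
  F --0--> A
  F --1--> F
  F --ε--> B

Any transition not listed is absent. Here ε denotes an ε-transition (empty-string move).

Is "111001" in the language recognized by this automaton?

Start in {S}.
Read '1': {S} → {S}.
Read '1': {S} → {S}.
Read '1': {S} → {S}.
Read '0': {S} → {C, D}.
Read '0': {C, D} → {A, C, D}.
Read '1': {A, C, D} → {B, C, D}.
The final set {B, C, D} contains no accepting state.

No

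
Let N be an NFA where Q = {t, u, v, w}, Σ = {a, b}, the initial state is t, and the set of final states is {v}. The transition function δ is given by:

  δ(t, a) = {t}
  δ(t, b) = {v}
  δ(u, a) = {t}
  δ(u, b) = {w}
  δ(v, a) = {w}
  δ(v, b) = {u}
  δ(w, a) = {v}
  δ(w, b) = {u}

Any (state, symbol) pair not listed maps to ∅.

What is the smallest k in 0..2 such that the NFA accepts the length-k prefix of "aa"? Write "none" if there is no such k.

none

Start in {t}.
Read 'a': t→{t}; now {t}.
Read 'a': t→{t}; now {t}.
No reachable set along the way intersects F.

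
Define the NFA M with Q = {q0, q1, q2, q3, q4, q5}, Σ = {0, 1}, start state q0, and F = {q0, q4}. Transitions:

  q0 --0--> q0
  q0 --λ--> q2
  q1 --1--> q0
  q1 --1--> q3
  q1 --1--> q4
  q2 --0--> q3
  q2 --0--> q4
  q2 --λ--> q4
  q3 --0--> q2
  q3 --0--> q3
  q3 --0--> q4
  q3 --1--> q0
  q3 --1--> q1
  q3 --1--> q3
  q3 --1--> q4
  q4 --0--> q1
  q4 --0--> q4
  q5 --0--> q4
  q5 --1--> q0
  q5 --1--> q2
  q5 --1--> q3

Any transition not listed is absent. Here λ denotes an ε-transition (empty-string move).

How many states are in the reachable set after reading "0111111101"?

Start: ε-closure({q0}) = {q0, q2, q4}.
Read '0': {q0, q2, q4} → {q0, q1, q2, q3, q4}.
Read '1': {q0, q1, q2, q3, q4} → {q0, q1, q2, q3, q4}.
Read '1': {q0, q1, q2, q3, q4} → {q0, q1, q2, q3, q4}.
Read '1': {q0, q1, q2, q3, q4} → {q0, q1, q2, q3, q4}.
Read '1': {q0, q1, q2, q3, q4} → {q0, q1, q2, q3, q4}.
Read '1': {q0, q1, q2, q3, q4} → {q0, q1, q2, q3, q4}.
Read '1': {q0, q1, q2, q3, q4} → {q0, q1, q2, q3, q4}.
Read '1': {q0, q1, q2, q3, q4} → {q0, q1, q2, q3, q4}.
Read '0': {q0, q1, q2, q3, q4} → {q0, q1, q2, q3, q4}.
Read '1': {q0, q1, q2, q3, q4} → {q0, q1, q2, q3, q4}.
That set has 5 states.

5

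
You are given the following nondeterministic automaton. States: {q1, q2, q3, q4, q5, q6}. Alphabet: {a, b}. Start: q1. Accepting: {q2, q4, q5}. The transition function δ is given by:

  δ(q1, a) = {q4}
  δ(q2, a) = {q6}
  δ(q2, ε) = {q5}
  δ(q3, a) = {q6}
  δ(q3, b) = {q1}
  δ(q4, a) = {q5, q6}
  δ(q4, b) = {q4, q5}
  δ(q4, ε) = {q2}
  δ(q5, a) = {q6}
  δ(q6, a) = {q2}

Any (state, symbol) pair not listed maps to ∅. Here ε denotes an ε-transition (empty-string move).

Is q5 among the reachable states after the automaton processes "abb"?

Yes

Start in {q1}.
Read 'a': {q1} → {q2, q4, q5}.
Read 'b': {q2, q4, q5} → {q2, q4, q5}.
Read 'b': {q2, q4, q5} → {q2, q4, q5}.
State q5 is in {q2, q4, q5}.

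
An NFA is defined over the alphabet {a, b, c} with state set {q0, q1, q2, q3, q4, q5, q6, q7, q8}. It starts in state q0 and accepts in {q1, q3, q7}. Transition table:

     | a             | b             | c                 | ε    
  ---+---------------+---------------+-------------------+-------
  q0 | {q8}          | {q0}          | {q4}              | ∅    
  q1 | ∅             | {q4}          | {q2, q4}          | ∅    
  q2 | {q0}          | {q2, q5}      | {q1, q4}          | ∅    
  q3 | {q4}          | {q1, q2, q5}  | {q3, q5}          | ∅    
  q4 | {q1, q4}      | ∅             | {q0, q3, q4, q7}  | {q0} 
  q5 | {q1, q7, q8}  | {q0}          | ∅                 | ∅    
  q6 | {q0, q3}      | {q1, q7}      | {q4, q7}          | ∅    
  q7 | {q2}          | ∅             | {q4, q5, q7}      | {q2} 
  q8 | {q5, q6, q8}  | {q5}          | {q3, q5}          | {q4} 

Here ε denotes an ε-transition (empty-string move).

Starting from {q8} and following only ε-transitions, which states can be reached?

{q0, q4, q8}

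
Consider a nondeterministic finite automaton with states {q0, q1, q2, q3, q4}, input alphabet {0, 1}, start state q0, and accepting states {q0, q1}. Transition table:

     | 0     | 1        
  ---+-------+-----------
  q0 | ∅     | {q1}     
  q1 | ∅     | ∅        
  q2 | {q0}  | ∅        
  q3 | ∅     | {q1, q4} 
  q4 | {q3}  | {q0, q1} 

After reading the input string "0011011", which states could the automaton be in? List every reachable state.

Start in {q0}.
Read '0': {q0} → ∅.
The set is empty and remains empty for the remaining 6 symbols.

∅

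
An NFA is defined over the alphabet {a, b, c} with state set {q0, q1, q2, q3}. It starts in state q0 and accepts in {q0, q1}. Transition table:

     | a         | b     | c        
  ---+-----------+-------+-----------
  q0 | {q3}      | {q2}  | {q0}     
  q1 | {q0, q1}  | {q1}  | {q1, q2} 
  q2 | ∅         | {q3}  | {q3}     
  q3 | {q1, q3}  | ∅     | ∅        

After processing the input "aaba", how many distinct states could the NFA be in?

2

Start in {q0}.
Read 'a': {q0} → {q3}.
Read 'a': {q3} → {q1, q3}.
Read 'b': {q1, q3} → {q1}.
Read 'a': {q1} → {q0, q1}.
That set has 2 states.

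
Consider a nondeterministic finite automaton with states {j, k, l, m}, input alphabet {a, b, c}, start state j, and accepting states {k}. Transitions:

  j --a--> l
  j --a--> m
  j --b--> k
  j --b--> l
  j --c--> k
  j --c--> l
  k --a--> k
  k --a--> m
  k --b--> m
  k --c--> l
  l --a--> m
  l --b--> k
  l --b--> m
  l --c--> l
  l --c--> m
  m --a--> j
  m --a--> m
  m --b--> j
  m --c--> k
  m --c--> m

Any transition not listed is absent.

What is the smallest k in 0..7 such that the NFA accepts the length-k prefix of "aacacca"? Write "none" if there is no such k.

3

Start in {j}.
Read 'a': {j} → {l, m}.
Read 'a': {l, m} → {j, m}.
Read 'c': {j, m} → {k, l, m}.
None of the earlier sets intersect F, but {k, l, m} does.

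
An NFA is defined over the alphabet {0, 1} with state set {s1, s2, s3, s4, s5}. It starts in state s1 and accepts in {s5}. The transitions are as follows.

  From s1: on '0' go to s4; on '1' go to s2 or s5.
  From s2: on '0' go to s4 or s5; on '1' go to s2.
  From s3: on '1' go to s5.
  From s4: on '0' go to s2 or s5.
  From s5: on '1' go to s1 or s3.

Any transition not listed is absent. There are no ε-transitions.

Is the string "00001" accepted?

No

Start in {s1}.
Read '0': {s1} → {s4}.
Read '0': {s4} → {s2, s5}.
Read '0': {s2, s5} → {s4, s5}.
Read '0': {s4, s5} → {s2, s5}.
Read '1': {s2, s5} → {s1, s2, s3}.
The final set {s1, s2, s3} contains no accepting state.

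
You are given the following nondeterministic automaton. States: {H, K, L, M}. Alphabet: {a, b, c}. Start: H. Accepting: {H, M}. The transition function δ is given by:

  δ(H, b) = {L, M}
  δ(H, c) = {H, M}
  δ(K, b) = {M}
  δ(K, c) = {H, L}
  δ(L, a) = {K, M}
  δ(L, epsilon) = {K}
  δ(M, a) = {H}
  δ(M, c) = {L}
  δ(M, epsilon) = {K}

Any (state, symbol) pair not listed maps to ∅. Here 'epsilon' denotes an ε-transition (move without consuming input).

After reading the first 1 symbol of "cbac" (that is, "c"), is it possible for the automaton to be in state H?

Start in {H}.
Read 'c': {H} → {H, K, M}.
State H is in {H, K, M}.

Yes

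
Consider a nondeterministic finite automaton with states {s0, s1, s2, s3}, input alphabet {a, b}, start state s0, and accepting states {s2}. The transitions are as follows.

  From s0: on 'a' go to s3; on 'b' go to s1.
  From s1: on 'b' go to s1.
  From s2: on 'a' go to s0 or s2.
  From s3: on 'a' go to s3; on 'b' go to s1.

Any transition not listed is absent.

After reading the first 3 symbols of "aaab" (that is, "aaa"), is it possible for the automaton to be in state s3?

Start in {s0}.
Read 'a': {s0} → {s3}.
Read 'a': {s3} → {s3}.
Read 'a': {s3} → {s3}.
State s3 is in {s3}.

Yes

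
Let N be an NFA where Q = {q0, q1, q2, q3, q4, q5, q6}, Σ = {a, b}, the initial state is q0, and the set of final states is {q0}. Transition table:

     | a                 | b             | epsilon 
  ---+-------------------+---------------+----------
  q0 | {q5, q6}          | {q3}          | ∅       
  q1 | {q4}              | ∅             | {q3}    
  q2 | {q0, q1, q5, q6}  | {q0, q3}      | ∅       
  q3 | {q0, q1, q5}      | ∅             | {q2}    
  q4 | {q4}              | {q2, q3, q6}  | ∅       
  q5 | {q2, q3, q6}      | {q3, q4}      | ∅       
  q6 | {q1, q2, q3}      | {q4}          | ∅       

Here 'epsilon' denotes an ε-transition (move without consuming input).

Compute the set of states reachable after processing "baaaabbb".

{q0, q2, q3, q4, q6}

Start in {q0}.
Read 'b': {q0} → {q2, q3}.
Read 'a': {q2, q3} → {q0, q1, q2, q3, q5, q6}.
Read 'a': {q0, q1, q2, q3, q5, q6} → {q0, q1, q2, q3, q4, q5, q6}.
Read 'a': {q0, q1, q2, q3, q4, q5, q6} → {q0, q1, q2, q3, q4, q5, q6}.
Read 'a': {q0, q1, q2, q3, q4, q5, q6} → {q0, q1, q2, q3, q4, q5, q6}.
Read 'b': {q0, q1, q2, q3, q4, q5, q6} → {q0, q2, q3, q4, q6}.
Read 'b': {q0, q2, q3, q4, q6} → {q0, q2, q3, q4, q6}.
Read 'b': {q0, q2, q3, q4, q6} → {q0, q2, q3, q4, q6}.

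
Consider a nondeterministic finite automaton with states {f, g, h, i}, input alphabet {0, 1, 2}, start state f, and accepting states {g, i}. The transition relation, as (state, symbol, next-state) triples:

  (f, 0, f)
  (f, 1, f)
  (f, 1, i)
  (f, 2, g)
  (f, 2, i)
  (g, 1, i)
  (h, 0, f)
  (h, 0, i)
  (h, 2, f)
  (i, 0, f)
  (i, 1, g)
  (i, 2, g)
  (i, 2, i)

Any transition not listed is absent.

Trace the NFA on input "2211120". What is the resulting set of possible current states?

{f}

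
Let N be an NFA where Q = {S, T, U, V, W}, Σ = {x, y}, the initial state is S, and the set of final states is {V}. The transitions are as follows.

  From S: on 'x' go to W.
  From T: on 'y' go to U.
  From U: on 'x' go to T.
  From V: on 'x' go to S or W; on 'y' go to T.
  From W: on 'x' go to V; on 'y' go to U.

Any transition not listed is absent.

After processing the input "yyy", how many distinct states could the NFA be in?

0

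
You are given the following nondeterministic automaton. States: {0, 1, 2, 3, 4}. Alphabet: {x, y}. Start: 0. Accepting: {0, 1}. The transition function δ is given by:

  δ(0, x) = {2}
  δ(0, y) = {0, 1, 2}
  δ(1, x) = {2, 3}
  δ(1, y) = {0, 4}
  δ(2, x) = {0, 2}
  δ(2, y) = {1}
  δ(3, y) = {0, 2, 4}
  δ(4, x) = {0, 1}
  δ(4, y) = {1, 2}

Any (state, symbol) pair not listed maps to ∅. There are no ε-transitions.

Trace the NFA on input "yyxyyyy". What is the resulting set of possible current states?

Start in {0}.
Read 'y': {0} → {0, 1, 2}.
Read 'y': {0, 1, 2} → {0, 1, 2, 4}.
Read 'x': {0, 1, 2, 4} → {0, 1, 2, 3}.
Read 'y': {0, 1, 2, 3} → {0, 1, 2, 4}.
Read 'y': {0, 1, 2, 4} → {0, 1, 2, 4}.
Read 'y': {0, 1, 2, 4} → {0, 1, 2, 4}.
Read 'y': {0, 1, 2, 4} → {0, 1, 2, 4}.

{0, 1, 2, 4}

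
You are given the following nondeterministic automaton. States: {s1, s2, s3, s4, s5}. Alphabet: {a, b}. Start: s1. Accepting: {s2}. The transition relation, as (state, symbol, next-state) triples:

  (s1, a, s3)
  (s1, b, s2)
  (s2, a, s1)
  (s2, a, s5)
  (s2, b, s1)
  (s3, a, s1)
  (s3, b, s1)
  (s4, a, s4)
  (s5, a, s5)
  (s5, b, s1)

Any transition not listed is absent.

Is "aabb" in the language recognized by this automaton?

No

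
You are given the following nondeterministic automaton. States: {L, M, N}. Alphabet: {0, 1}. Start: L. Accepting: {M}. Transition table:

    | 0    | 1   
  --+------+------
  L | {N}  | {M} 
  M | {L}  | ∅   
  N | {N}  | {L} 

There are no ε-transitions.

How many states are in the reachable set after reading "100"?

1

Start in {L}.
Read '1': {L} → {M}.
Read '0': {M} → {L}.
Read '0': {L} → {N}.
That set has 1 state.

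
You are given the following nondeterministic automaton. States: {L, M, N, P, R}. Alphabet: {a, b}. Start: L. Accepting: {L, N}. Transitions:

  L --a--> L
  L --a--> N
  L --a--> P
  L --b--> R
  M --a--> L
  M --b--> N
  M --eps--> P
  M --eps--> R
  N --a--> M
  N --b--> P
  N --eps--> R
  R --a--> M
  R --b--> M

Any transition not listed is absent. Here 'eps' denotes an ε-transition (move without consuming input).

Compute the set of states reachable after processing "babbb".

Start in {L}.
Read 'b': {L} → {R}.
Read 'a': {R} → {M, P, R}.
Read 'b': {M, P, R} → {M, N, P, R}.
Read 'b': {M, N, P, R} → {M, N, P, R}.
Read 'b': {M, N, P, R} → {M, N, P, R}.

{M, N, P, R}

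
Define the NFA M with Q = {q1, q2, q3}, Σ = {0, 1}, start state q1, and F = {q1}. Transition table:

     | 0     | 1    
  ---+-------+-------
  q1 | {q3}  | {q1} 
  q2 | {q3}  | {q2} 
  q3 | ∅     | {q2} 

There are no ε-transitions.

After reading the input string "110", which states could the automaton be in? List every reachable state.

Start in {q1}.
Read '1': {q1} → {q1}.
Read '1': {q1} → {q1}.
Read '0': {q1} → {q3}.

{q3}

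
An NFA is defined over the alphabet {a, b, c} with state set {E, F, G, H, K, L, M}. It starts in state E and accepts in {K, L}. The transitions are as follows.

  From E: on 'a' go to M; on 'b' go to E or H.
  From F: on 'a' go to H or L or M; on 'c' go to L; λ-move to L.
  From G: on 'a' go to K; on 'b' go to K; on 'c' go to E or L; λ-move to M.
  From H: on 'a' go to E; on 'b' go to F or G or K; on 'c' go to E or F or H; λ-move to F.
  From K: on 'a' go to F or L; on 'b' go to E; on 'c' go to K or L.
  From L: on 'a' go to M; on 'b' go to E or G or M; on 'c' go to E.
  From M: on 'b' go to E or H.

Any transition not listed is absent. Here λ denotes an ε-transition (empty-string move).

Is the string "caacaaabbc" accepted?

Start in {E}.
Read 'c': {E} → ∅.
The set is empty and remains empty for the remaining 9 symbols.
The final set ∅ contains no accepting state.

No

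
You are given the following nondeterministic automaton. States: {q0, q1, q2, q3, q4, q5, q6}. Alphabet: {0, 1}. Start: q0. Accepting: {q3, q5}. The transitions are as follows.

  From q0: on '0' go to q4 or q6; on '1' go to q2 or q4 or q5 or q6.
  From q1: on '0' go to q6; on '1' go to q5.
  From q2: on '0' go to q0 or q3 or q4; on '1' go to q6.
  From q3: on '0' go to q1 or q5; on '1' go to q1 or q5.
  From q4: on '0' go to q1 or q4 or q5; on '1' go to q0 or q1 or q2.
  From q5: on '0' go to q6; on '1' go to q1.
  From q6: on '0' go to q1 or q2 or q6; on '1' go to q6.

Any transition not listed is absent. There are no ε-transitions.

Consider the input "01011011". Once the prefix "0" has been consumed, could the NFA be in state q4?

Start in {q0}.
Read '0': q0→{q4, q6}; now {q4, q6}.
State q4 is in {q4, q6}.

Yes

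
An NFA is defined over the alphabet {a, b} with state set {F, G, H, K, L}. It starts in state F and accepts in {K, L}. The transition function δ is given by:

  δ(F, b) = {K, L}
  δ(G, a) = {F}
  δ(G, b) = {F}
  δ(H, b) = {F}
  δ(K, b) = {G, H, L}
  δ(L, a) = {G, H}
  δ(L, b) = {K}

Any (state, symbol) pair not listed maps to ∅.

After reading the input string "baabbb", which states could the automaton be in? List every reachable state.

Start in {F}.
Read 'b': F→{K, L}; now {K, L}.
Read 'a': K→∅, L→{G, H}; now {G, H}.
Read 'a': G→{F}, H→∅; now {F}.
Read 'b': F→{K, L}; now {K, L}.
Read 'b': K→{G, H, L}, L→{K}; now {G, H, K, L}.
Read 'b': G→{F}, H→{F}, K→{G, H, L}, L→{K}; now {F, G, H, K, L}.

{F, G, H, K, L}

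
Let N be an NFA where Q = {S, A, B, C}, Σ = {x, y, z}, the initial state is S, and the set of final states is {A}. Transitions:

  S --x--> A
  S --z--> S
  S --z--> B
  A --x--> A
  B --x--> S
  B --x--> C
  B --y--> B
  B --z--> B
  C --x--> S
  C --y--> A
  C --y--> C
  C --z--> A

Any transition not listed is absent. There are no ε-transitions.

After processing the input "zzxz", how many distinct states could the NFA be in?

Start in {S}.
Read 'z': S→{S, B}; now {S, B}.
Read 'z': S→{S, B}, B→{B}; now {S, B}.
Read 'x': S→{A}, B→{S, C}; now {S, A, C}.
Read 'z': S→{S, B}, A→∅, C→{A}; now {S, A, B}.
That set has 3 states.

3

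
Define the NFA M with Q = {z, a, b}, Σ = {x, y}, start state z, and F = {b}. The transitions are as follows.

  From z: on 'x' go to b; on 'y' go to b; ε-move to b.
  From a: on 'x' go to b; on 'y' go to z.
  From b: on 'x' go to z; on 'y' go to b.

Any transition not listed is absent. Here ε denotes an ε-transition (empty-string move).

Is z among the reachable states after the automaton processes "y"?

No

Start: ε-closure({z}) = {z, b}.
Read 'y': {z, b} → {b}.
State z is not in {b}.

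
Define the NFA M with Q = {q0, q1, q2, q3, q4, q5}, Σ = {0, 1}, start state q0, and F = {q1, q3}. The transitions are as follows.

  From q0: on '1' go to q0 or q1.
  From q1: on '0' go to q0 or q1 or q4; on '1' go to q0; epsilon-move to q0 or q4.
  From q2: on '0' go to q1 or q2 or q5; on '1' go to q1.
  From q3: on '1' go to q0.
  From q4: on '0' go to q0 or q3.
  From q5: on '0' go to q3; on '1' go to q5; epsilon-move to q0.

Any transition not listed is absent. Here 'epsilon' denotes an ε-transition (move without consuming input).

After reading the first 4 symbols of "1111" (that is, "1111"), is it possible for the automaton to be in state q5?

No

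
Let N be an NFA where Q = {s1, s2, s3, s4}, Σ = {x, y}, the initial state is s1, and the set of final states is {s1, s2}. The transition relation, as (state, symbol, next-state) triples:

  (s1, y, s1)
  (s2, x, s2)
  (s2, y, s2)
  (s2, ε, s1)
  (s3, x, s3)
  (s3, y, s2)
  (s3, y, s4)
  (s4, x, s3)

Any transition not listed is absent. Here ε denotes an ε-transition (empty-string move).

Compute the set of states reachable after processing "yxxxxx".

∅

Start in {s1}.
Read 'y': s1→{s1}; now {s1}.
Read 'x': s1→∅; now ∅.
The set is empty and remains empty for the remaining 4 symbols.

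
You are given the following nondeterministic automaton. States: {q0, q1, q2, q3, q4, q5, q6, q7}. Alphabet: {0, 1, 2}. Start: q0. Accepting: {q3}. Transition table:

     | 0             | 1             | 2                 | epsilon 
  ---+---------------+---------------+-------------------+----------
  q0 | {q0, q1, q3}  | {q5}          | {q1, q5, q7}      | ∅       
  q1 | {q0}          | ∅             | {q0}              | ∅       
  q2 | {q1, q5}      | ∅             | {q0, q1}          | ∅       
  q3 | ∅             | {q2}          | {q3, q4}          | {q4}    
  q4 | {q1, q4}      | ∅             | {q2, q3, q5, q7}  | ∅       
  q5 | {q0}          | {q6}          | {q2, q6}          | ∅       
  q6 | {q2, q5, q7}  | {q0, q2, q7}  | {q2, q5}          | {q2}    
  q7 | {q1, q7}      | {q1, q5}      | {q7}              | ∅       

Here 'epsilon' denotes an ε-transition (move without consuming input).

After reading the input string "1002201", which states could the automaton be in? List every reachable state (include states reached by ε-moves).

Start in {q0}.
Read '1': {q0} → {q5}.
Read '0': {q5} → {q0}.
Read '0': {q0} → {q0, q1, q3, q4}.
Read '2': {q0, q1, q3, q4} → {q0, q1, q2, q3, q4, q5, q7}.
Read '2': {q0, q1, q2, q3, q4, q5, q7} → {q0, q1, q2, q3, q4, q5, q6, q7}.
Read '0': {q0, q1, q2, q3, q4, q5, q6, q7} → {q0, q1, q2, q3, q4, q5, q7}.
Read '1': {q0, q1, q2, q3, q4, q5, q7} → {q1, q2, q5, q6}.

{q1, q2, q5, q6}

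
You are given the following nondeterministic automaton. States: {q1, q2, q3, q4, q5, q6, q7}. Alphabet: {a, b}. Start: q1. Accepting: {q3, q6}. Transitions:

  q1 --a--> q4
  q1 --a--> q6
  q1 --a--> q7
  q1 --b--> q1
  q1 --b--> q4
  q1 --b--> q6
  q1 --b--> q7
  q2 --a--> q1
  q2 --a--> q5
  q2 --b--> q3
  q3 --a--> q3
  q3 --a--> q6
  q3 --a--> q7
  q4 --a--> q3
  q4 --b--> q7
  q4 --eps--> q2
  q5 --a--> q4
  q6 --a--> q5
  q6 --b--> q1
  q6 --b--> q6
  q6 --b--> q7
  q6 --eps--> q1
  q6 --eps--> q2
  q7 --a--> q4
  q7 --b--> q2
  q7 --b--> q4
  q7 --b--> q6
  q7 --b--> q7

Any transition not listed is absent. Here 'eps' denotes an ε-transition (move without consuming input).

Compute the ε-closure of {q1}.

Begin with {q1}.
No ε-moves leave this set, so the closure equals the set itself.

{q1}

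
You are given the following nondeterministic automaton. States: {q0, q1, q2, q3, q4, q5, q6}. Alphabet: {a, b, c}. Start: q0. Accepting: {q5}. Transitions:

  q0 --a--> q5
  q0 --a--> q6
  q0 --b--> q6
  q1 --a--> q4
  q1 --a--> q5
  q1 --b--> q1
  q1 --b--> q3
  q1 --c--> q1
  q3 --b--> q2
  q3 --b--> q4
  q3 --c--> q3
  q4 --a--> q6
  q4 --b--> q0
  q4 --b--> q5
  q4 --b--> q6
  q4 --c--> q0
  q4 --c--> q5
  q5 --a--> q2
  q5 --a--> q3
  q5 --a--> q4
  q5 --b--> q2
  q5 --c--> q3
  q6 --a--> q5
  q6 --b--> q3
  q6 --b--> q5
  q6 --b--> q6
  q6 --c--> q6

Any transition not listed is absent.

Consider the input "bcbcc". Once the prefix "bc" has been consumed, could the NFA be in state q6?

Start in {q0}.
Read 'b': q0→{q6}; now {q6}.
Read 'c': q6→{q6}; now {q6}.
State q6 is in {q6}.

Yes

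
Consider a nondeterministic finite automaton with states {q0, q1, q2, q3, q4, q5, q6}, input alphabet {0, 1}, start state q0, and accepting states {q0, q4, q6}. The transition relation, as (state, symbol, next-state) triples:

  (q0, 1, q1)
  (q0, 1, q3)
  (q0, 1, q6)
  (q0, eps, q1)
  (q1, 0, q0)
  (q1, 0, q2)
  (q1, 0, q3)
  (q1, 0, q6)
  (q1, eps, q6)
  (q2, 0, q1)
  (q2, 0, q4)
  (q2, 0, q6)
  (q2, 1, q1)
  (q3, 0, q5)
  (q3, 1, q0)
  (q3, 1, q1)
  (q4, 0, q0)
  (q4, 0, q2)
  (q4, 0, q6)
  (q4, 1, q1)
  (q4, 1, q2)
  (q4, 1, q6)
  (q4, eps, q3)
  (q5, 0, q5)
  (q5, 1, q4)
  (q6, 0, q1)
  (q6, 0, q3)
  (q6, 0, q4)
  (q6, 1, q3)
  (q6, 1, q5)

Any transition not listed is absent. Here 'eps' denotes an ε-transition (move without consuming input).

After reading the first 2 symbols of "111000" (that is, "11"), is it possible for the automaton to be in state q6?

Yes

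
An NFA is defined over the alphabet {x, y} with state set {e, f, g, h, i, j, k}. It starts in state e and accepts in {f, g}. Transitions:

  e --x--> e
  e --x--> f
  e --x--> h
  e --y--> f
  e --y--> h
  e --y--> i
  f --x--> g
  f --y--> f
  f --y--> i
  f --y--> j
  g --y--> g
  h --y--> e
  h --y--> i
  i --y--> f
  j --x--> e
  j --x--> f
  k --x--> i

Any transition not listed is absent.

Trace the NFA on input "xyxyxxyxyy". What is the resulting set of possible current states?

Start in {e}.
Read 'x': {e} → {e, f, h}.
Read 'y': {e, f, h} → {e, f, h, i, j}.
Read 'x': {e, f, h, i, j} → {e, f, g, h}.
Read 'y': {e, f, g, h} → {e, f, g, h, i, j}.
Read 'x': {e, f, g, h, i, j} → {e, f, g, h}.
Read 'x': {e, f, g, h} → {e, f, g, h}.
Read 'y': {e, f, g, h} → {e, f, g, h, i, j}.
Read 'x': {e, f, g, h, i, j} → {e, f, g, h}.
Read 'y': {e, f, g, h} → {e, f, g, h, i, j}.
Read 'y': {e, f, g, h, i, j} → {e, f, g, h, i, j}.

{e, f, g, h, i, j}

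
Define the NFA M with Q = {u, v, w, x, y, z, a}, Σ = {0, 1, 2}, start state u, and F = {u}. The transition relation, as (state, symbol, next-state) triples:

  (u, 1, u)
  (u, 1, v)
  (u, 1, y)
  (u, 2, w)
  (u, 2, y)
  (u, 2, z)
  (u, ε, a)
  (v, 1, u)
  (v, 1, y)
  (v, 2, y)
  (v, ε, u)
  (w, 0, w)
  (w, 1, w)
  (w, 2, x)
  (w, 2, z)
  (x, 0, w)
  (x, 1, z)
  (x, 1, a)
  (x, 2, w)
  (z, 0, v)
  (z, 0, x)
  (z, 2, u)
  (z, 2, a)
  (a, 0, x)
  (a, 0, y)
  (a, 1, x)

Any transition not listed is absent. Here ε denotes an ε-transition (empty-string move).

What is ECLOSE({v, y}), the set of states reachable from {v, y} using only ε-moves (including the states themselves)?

{u, v, y, a}

Begin with {v, y}.
ε-move v → u; add u.
ε-move u → a; add a.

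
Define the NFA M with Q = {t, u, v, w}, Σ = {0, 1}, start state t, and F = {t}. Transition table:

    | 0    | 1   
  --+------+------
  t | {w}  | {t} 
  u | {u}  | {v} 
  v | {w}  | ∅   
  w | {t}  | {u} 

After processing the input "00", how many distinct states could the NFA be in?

Start in {t}.
Read '0': t→{w}; now {w}.
Read '0': w→{t}; now {t}.
That set has 1 state.

1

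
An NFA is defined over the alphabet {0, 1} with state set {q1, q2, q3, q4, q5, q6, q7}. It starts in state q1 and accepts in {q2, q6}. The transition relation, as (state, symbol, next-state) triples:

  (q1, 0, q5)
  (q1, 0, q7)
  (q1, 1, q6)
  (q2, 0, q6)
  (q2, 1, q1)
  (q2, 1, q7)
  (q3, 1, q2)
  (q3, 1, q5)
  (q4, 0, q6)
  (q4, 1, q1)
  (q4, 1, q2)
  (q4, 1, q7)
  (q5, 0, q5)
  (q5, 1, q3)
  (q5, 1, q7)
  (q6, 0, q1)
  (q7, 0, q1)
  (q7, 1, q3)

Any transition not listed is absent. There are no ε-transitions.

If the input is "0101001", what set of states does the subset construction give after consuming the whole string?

{q3, q7}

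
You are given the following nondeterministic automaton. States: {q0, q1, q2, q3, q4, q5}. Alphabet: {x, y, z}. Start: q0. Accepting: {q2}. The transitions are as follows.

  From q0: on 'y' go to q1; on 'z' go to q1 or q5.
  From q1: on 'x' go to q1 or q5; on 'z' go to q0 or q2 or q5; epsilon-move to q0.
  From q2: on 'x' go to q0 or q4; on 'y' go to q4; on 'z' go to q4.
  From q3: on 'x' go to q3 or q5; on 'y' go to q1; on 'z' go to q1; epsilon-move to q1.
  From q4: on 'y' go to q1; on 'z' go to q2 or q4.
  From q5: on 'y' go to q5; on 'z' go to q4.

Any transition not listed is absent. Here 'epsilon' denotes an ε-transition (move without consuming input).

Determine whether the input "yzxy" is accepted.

No

Start in {q0}.
Read 'y': {q0} → {q0, q1}.
Read 'z': {q0, q1} → {q0, q1, q2, q5}.
Read 'x': {q0, q1, q2, q5} → {q0, q1, q4, q5}.
Read 'y': {q0, q1, q4, q5} → {q0, q1, q5}.
The final set {q0, q1, q5} contains no accepting state.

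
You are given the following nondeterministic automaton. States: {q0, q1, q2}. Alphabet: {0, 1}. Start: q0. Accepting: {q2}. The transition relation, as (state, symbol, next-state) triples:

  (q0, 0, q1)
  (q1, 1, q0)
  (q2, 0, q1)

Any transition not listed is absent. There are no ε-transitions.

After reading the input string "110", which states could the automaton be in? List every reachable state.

Start in {q0}.
Read '1': q0→∅; now ∅.
The set is empty and remains empty for the remaining 2 symbols.

∅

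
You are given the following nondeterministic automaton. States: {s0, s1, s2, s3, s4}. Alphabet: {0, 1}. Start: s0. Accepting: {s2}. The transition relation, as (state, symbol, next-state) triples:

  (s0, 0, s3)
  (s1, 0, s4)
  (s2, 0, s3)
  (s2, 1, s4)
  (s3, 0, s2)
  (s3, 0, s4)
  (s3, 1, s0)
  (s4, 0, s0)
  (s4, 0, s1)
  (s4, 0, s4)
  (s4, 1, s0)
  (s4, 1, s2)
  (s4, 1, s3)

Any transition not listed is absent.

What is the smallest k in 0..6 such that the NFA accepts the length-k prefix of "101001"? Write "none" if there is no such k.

Start in {s0}.
Read '1': s0→∅; now ∅.
The set is empty and remains empty for the remaining 5 symbols.
No reachable set along the way intersects F.

none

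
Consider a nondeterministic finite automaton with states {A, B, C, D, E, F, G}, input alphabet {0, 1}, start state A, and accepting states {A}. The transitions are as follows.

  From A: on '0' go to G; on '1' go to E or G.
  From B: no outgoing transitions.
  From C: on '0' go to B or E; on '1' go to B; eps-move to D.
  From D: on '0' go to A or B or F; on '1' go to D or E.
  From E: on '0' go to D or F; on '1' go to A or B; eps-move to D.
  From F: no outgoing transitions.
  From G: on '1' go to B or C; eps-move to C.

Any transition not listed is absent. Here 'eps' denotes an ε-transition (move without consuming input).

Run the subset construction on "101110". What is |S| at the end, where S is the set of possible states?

7

Start in {A}.
Read '1': {A} → {C, D, E, G}.
Read '0': {C, D, E, G} → {A, B, D, E, F}.
Read '1': {A, B, D, E, F} → {A, B, C, D, E, G}.
Read '1': {A, B, C, D, E, G} → {A, B, C, D, E, G}.
Read '1': {A, B, C, D, E, G} → {A, B, C, D, E, G}.
Read '0': {A, B, C, D, E, G} → {A, B, C, D, E, F, G}.
That set has 7 states.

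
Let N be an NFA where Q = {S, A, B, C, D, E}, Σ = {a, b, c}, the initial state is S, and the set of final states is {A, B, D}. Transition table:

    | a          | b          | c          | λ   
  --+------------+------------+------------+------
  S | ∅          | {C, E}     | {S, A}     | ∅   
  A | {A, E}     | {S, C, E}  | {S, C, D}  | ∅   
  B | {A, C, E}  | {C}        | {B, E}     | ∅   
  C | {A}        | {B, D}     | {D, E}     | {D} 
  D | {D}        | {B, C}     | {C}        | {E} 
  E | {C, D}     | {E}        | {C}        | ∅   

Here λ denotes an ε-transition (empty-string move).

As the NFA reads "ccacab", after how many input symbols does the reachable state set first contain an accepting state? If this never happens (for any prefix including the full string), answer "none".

Start in {S}.
Read 'c': {S} → {S, A}.
None of the earlier sets intersect F, but {S, A} does.

1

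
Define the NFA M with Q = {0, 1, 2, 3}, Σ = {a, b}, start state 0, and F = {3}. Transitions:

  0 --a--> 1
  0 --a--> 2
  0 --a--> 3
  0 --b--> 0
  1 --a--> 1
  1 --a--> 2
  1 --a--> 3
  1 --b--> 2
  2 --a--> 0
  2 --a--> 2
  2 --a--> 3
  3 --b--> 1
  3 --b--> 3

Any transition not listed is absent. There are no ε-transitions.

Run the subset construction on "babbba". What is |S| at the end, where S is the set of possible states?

Start in {0}.
Read 'b': 0→{0}; now {0}.
Read 'a': 0→{1, 2, 3}; now {1, 2, 3}.
Read 'b': 1→{2}, 2→∅, 3→{1, 3}; now {1, 2, 3}.
Read 'b': 1→{2}, 2→∅, 3→{1, 3}; now {1, 2, 3}.
Read 'b': 1→{2}, 2→∅, 3→{1, 3}; now {1, 2, 3}.
Read 'a': 1→{1, 2, 3}, 2→{0, 2, 3}, 3→∅; now {0, 1, 2, 3}.
That set has 4 states.

4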